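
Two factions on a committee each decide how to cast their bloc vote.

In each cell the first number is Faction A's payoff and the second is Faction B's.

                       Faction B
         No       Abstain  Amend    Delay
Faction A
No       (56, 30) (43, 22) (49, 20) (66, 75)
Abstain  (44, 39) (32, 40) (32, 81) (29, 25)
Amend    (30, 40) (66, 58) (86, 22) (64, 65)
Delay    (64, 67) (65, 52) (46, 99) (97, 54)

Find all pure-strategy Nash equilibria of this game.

This game has no pure Nash equilibrium.

Faction A against No: payoffs 56, 44, 30, 64 → best response Delay.
Faction A against Abstain: payoffs 43, 32, 66, 65 → best response Amend.
Faction A against Amend: payoffs 49, 32, 86, 46 → best response Amend.
Faction A against Delay: payoffs 66, 29, 64, 97 → best response Delay.
Faction B against No: payoffs 30, 22, 20, 75 → best response Delay.
Faction B against Abstain: payoffs 39, 40, 81, 25 → best response Amend.
Faction B against Amend: payoffs 40, 58, 22, 65 → best response Delay.
Faction B against Delay: payoffs 67, 52, 99, 54 → best response Amend.
No profile is a mutual best response for all players.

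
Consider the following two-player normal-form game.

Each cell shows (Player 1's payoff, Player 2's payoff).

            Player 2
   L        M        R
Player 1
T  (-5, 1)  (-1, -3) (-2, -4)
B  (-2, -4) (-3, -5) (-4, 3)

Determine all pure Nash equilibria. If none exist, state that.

This game has no pure Nash equilibrium.

(T, L): Player 1 can switch to B (-5 → -2). Not NE.
(T, M): Player 2 can switch to L (-3 → 1). Not NE.
(T, R): Player 2 can switch to L (-4 → 1). Not NE.
(B, L): Player 2 can switch to R (-4 → 3). Not NE.
(B, M): Player 1 can switch to T (-3 → -1). Not NE.
(B, R): Player 1 can switch to T (-4 → -2). Not NE.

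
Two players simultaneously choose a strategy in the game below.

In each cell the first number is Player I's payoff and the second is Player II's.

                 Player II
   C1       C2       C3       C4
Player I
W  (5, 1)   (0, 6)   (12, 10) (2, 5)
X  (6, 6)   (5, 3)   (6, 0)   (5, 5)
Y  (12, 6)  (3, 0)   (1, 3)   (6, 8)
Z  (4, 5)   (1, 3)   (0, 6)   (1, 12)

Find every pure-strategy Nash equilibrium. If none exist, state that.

Player I against C1: payoffs 5, 6, 12, 4 → best response Y.
Player I against C2: payoffs 0, 5, 3, 1 → best response X.
Player I against C3: payoffs 12, 6, 1, 0 → best response W.
Player I against C4: payoffs 2, 5, 6, 1 → best response Y.
Player II against W: payoffs 1, 6, 10, 5 → best response C3.
Player II against X: payoffs 6, 3, 0, 5 → best response C1.
Player II against Y: payoffs 6, 0, 3, 8 → best response C4.
Player II against Z: payoffs 5, 3, 6, 12 → best response C4.
Mutual best responses: (W, C3); (Y, C4).

The pure Nash equilibria are (W, C3), (Y, C4).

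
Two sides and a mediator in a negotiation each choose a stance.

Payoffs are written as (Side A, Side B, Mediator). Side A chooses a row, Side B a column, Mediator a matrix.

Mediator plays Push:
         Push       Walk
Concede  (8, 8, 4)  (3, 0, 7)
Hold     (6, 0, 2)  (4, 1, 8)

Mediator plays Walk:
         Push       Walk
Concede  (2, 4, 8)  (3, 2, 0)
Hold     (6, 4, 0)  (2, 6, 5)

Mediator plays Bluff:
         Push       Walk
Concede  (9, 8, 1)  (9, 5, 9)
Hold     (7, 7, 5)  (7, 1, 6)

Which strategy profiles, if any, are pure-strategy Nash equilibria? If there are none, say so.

(Hold, Walk, Push)

(Concede, Push, Push): Mediator can switch to Walk (4 → 8). Not NE.
(Concede, Push, Walk): Side A can switch to Hold (2 → 6). Not NE.
(Concede, Push, Bluff): Mediator can switch to Push (1 → 4). Not NE.
(Concede, Walk, Push): Side A can switch to Hold (3 → 4). Not NE.
(Concede, Walk, Walk): Side B can switch to Push (2 → 4). Not NE.
(Concede, Walk, Bluff): Side B can switch to Push (5 → 8). Not NE.
(Hold, Push, Push): Side A can switch to Concede (6 → 8). Not NE.
(Hold, Push, Walk): Side B can switch to Walk (4 → 6). Not NE.
(Hold, Push, Bluff): Side A can switch to Concede (7 → 9). Not NE.
(Hold, Walk, Push): Side A gets 4, best alternative 3; Side B gets 1, best alternative 0; Mediator gets 8, best alternative 6. No profitable deviation — NE.
(Hold, Walk, Walk): Side A can switch to Concede (2 → 3). Not NE.
(Hold, Walk, Bluff): Side A can switch to Concede (7 → 9). Not NE.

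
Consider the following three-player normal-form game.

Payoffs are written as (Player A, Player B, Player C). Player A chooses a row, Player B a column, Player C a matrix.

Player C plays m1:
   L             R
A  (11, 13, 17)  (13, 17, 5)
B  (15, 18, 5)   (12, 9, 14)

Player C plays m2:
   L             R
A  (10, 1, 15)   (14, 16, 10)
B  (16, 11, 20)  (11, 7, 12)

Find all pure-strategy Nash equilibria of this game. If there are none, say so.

Player A against (L, m1): payoffs 11, 15 → best response B.
Player A against (L, m2): payoffs 10, 16 → best response B.
Player A against (R, m1): payoffs 13, 12 → best response A.
Player A against (R, m2): payoffs 14, 11 → best response A.
Player B against (A, m1): payoffs 13, 17 → best response R.
Player B against (A, m2): payoffs 1, 16 → best response R.
Player B against (B, m1): payoffs 18, 9 → best response L.
Player B against (B, m2): payoffs 11, 7 → best response L.
Player C against (A, L): payoffs 17, 15 → best response m1.
Player C against (A, R): payoffs 5, 10 → best response m2.
Player C against (B, L): payoffs 5, 20 → best response m2.
Player C against (B, R): payoffs 14, 12 → best response m1.
Mutual best responses: (A, R, m2); (B, L, m2).

(A, R, m2) and (B, L, m2)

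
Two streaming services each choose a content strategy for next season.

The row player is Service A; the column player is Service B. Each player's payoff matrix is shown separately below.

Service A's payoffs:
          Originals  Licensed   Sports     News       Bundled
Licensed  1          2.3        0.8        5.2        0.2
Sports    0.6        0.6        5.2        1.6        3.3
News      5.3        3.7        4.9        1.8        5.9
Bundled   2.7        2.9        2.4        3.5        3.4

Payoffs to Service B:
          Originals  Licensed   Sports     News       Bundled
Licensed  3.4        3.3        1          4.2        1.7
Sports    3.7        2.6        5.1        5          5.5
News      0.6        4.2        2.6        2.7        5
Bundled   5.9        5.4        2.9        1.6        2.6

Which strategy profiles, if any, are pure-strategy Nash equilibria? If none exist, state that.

Service A against Originals: payoffs 1, 0.6, 5.3, 2.7 → best response News.
Service A against Licensed: payoffs 2.3, 0.6, 3.7, 2.9 → best response News.
Service A against Sports: payoffs 0.8, 5.2, 4.9, 2.4 → best response Sports.
Service A against News: payoffs 5.2, 1.6, 1.8, 3.5 → best response Licensed.
Service A against Bundled: payoffs 0.2, 3.3, 5.9, 3.4 → best response News.
Service B against Licensed: payoffs 3.4, 3.3, 1, 4.2, 1.7 → best response News.
Service B against Sports: payoffs 3.7, 2.6, 5.1, 5, 5.5 → best response Bundled.
Service B against News: payoffs 0.6, 4.2, 2.6, 2.7, 5 → best response Bundled.
Service B against Bundled: payoffs 5.9, 5.4, 2.9, 1.6, 2.6 → best response Originals.
Mutual best responses: (Licensed, News); (News, Bundled).

(Licensed, News) and (News, Bundled)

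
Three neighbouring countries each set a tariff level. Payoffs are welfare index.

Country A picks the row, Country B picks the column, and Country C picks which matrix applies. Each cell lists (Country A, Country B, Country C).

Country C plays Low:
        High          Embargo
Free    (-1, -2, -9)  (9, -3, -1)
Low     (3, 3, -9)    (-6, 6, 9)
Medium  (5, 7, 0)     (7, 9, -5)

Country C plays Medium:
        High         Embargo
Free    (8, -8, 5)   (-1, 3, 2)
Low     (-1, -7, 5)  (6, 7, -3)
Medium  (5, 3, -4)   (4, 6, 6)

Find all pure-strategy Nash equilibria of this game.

none

Country A against (High, Low): payoffs -1, 3, 5 → best response Medium.
Country A against (High, Medium): payoffs 8, -1, 5 → best response Free.
Country A against (Embargo, Low): payoffs 9, -6, 7 → best response Free.
Country A against (Embargo, Medium): payoffs -1, 6, 4 → best response Low.
Country B against (Free, Low): payoffs -2, -3 → best response High.
Country B against (Free, Medium): payoffs -8, 3 → best response Embargo.
Country B against (Low, Low): payoffs 3, 6 → best response Embargo.
Country B against (Low, Medium): payoffs -7, 7 → best response Embargo.
Country B against (Medium, Low): payoffs 7, 9 → best response Embargo.
Country B against (Medium, Medium): payoffs 3, 6 → best response Embargo.
Country C against (Free, High): payoffs -9, 5 → best response Medium.
Country C against (Free, Embargo): payoffs -1, 2 → best response Medium.
Country C against (Low, High): payoffs -9, 5 → best response Medium.
Country C against (Low, Embargo): payoffs 9, -3 → best response Low.
Country C against (Medium, High): payoffs 0, -4 → best response Low.
Country C against (Medium, Embargo): payoffs -5, 6 → best response Medium.
No profile is a mutual best response for all players.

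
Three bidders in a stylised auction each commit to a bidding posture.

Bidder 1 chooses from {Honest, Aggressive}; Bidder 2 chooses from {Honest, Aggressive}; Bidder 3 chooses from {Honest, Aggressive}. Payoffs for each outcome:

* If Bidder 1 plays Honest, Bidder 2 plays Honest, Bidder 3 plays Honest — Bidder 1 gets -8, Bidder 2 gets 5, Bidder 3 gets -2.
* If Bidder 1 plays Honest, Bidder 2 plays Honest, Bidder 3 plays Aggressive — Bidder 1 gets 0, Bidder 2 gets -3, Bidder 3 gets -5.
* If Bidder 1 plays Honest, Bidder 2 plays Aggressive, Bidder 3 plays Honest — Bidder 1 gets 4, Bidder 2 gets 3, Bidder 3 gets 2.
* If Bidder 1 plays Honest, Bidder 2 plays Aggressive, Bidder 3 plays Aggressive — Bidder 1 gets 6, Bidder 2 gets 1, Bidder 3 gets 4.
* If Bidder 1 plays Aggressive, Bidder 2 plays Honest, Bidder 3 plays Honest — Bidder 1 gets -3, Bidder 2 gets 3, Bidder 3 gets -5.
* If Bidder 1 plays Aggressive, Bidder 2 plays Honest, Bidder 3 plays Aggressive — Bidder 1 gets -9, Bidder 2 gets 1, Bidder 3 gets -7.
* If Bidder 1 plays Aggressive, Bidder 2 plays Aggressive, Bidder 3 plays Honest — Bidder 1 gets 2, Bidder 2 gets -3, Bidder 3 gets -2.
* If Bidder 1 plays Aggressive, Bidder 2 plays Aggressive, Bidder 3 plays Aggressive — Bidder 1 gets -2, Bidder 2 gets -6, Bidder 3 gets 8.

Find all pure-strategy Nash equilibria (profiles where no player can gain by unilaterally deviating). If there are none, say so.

(Honest, Honest, Honest): Bidder 1 can switch to Aggressive (-8 → -3). Not NE.
(Honest, Honest, Aggressive): Bidder 2 can switch to Aggressive (-3 → 1). Not NE.
(Honest, Aggressive, Honest): Bidder 2 can switch to Honest (3 → 5). Not NE.
(Honest, Aggressive, Aggressive): Bidder 1 gets 6, best alternative -2; Bidder 2 gets 1, best alternative -3; Bidder 3 gets 4, best alternative 2. No profitable deviation — NE.
(Aggressive, Honest, Honest): Bidder 1 gets -3, best alternative -8; Bidder 2 gets 3, best alternative -3; Bidder 3 gets -5, best alternative -7. No profitable deviation — NE.
(Aggressive, Honest, Aggressive): Bidder 1 can switch to Honest (-9 → 0). Not NE.
(Aggressive, Aggressive, Honest): Bidder 1 can switch to Honest (2 → 4). Not NE.
(Aggressive, Aggressive, Aggressive): Bidder 1 can switch to Honest (-2 → 6). Not NE.

Pure-strategy Nash equilibria: (Honest, Aggressive, Aggressive), (Aggressive, Honest, Honest)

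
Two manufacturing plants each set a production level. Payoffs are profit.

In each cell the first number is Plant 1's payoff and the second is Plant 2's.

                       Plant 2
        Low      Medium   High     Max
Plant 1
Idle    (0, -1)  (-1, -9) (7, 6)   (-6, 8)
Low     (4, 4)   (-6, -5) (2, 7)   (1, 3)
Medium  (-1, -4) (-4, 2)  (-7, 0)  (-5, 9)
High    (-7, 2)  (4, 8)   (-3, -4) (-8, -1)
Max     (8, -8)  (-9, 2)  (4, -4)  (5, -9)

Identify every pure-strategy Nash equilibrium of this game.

The unique pure-strategy Nash equilibrium is (High, Medium).

For each player, find the best response to each opponent profile; mutual best responses are the pure NE.
Plant 1 against Low: payoffs 0, 4, -1, -7, 8 → best response Max.
Plant 1 against Medium: payoffs -1, -6, -4, 4, -9 → best response High.
Plant 1 against High: payoffs 7, 2, -7, -3, 4 → best response Idle.
Plant 1 against Max: payoffs -6, 1, -5, -8, 5 → best response Max.
Plant 2 against Idle: payoffs -1, -9, 6, 8 → best response Max.
Plant 2 against Low: payoffs 4, -5, 7, 3 → best response High.
Plant 2 against Medium: payoffs -4, 2, 0, 9 → best response Max.
Plant 2 against High: payoffs 2, 8, -4, -1 → best response Medium.
Plant 2 against Max: payoffs -8, 2, -4, -9 → best response Medium.
Mutual best responses: (High, Medium).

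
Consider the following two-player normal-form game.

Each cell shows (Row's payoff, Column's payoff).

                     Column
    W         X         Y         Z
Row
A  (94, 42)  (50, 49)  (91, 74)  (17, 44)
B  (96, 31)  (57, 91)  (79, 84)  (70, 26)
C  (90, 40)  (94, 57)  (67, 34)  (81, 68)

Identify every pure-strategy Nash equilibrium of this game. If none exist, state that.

Pure-strategy Nash equilibria: (A, Y) and (C, Z)

Check each profile: it is a Nash equilibrium iff no player can strictly gain by switching unilaterally.
(A, W): Row can switch to B (94 → 96). Not NE.
(A, X): Row can switch to B (50 → 57). Not NE.
(A, Y): Row gets 91, best alternative 79; Column gets 74, best alternative 49. No profitable deviation — NE.
(A, Z): Row can switch to B (17 → 70). Not NE.
(B, W): Column can switch to X (31 → 91). Not NE.
(B, X): Row can switch to C (57 → 94). Not NE.
(B, Y): Row can switch to A (79 → 91). Not NE.
(B, Z): Row can switch to C (70 → 81). Not NE.
(C, W): Row can switch to A (90 → 94). Not NE.
(C, X): Column can switch to Z (57 → 68). Not NE.
(C, Y): Row can switch to A (67 → 91). Not NE.
(C, Z): Row gets 81, best alternative 70; Column gets 68, best alternative 57. No profitable deviation — NE.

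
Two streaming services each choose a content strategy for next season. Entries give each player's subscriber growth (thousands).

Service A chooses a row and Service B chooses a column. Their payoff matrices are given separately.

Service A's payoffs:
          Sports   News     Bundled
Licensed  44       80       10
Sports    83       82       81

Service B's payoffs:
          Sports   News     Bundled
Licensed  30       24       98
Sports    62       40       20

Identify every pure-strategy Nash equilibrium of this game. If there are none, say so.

For each strategy profile, look for a profitable unilateral deviation.
(Licensed, Sports): Service A can switch to Sports (44 → 83). Not NE.
(Licensed, News): Service A can switch to Sports (80 → 82). Not NE.
(Licensed, Bundled): Service A can switch to Sports (10 → 81). Not NE.
(Sports, Sports): Service A gets 83, best alternative 44; Service B gets 62, best alternative 40. No profitable deviation — NE.
(Sports, News): Service B can switch to Sports (40 → 62). Not NE.
(Sports, Bundled): Service B can switch to Sports (20 → 62). Not NE.

(Sports, Sports)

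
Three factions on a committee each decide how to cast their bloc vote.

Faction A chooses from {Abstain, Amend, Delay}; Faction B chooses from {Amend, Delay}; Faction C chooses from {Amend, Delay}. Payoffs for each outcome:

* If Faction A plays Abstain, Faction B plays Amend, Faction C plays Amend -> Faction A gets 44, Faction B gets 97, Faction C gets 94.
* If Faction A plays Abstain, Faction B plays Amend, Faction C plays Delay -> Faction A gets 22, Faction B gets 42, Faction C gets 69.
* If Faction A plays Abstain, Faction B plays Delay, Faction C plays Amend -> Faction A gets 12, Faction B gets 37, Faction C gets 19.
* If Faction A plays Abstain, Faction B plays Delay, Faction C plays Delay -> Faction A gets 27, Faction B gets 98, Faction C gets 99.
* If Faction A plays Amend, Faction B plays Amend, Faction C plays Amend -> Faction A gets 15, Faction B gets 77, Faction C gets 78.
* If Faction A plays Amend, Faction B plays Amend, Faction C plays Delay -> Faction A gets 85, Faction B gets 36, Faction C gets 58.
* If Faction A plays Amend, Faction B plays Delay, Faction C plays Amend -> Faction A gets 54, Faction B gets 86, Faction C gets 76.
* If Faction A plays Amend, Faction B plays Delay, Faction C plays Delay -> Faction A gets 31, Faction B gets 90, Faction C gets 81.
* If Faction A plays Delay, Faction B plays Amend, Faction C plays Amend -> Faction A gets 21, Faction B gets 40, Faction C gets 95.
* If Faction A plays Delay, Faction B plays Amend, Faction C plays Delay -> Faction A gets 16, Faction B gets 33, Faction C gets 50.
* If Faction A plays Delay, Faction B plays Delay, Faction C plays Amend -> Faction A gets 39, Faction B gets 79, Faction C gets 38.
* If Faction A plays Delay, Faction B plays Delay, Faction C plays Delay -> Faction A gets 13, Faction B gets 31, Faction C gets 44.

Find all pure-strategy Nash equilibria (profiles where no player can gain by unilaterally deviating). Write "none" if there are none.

Pure-strategy Nash equilibria: (Abstain, Amend, Amend); (Amend, Delay, Delay)

Mark each player's best response to every combination of opponents' strategies; a profile where every player is best-responding is a pure Nash equilibrium.
Faction A against (Amend, Amend): payoffs 44, 15, 21 → best response Abstain.
Faction A against (Amend, Delay): payoffs 22, 85, 16 → best response Amend.
Faction A against (Delay, Amend): payoffs 12, 54, 39 → best response Amend.
Faction A against (Delay, Delay): payoffs 27, 31, 13 → best response Amend.
Faction B against (Abstain, Amend): payoffs 97, 37 → best response Amend.
Faction B against (Abstain, Delay): payoffs 42, 98 → best response Delay.
Faction B against (Amend, Amend): payoffs 77, 86 → best response Delay.
Faction B against (Amend, Delay): payoffs 36, 90 → best response Delay.
Faction B against (Delay, Amend): payoffs 40, 79 → best response Delay.
Faction B against (Delay, Delay): payoffs 33, 31 → best response Amend.
Faction C against (Abstain, Amend): payoffs 94, 69 → best response Amend.
Faction C against (Abstain, Delay): payoffs 19, 99 → best response Delay.
Faction C against (Amend, Amend): payoffs 78, 58 → best response Amend.
Faction C against (Amend, Delay): payoffs 76, 81 → best response Delay.
Faction C against (Delay, Amend): payoffs 95, 50 → best response Amend.
Faction C against (Delay, Delay): payoffs 38, 44 → best response Delay.
Mutual best responses: (Abstain, Amend, Amend); (Amend, Delay, Delay).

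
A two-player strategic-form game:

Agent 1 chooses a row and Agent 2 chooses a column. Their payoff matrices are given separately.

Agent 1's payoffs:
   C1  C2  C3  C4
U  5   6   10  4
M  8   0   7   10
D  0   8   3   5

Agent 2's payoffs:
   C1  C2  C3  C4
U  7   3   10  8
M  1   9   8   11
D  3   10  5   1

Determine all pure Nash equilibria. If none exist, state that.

Pure-strategy Nash equilibria: (U, C3), (M, C4), (D, C2)

For each player, find the best response to each opponent profile; mutual best responses are the pure NE.
Agent 1 against C1: payoffs 5, 8, 0 → best response M.
Agent 1 against C2: payoffs 6, 0, 8 → best response D.
Agent 1 against C3: payoffs 10, 7, 3 → best response U.
Agent 1 against C4: payoffs 4, 10, 5 → best response M.
Agent 2 against U: payoffs 7, 3, 10, 8 → best response C3.
Agent 2 against M: payoffs 1, 9, 8, 11 → best response C4.
Agent 2 against D: payoffs 3, 10, 5, 1 → best response C2.
Mutual best responses: (U, C3); (M, C4); (D, C2).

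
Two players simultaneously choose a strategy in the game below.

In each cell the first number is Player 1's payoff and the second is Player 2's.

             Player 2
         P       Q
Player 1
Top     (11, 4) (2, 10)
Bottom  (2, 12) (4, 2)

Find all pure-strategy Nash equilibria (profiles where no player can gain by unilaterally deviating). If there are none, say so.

This game has no pure Nash equilibrium.

Player 1 against P: payoffs 11, 2 → best response Top.
Player 1 against Q: payoffs 2, 4 → best response Bottom.
Player 2 against Top: payoffs 4, 10 → best response Q.
Player 2 against Bottom: payoffs 12, 2 → best response P.
No profile is a mutual best response for all players.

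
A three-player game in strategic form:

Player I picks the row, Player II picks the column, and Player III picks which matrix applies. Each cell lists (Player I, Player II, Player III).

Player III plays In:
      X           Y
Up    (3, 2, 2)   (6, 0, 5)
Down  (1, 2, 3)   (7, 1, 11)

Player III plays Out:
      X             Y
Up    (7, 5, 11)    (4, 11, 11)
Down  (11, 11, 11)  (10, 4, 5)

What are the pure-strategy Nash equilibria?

Player I against (X, In): payoffs 3, 1 → best response Up.
Player I against (X, Out): payoffs 7, 11 → best response Down.
Player I against (Y, In): payoffs 6, 7 → best response Down.
Player I against (Y, Out): payoffs 4, 10 → best response Down.
Player II against (Up, In): payoffs 2, 0 → best response X.
Player II against (Up, Out): payoffs 5, 11 → best response Y.
Player II against (Down, In): payoffs 2, 1 → best response X.
Player II against (Down, Out): payoffs 11, 4 → best response X.
Player III against (Up, X): payoffs 2, 11 → best response Out.
Player III against (Up, Y): payoffs 5, 11 → best response Out.
Player III against (Down, X): payoffs 3, 11 → best response Out.
Player III against (Down, Y): payoffs 11, 5 → best response In.
Mutual best responses: (Down, X, Out).

Pure NE: (Down, X, Out)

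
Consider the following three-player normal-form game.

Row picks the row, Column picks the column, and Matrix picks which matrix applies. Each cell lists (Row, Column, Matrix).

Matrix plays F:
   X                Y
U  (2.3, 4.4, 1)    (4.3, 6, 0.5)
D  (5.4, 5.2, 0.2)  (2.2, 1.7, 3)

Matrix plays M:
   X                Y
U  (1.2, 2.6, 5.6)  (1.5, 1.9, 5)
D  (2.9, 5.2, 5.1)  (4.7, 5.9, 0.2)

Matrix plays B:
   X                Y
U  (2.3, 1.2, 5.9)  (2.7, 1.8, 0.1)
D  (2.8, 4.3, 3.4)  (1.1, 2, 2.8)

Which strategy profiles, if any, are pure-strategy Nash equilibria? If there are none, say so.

Row against (X, F): payoffs 2.3, 5.4 → best response D.
Row against (X, M): payoffs 1.2, 2.9 → best response D.
Row against (X, B): payoffs 2.3, 2.8 → best response D.
Row against (Y, F): payoffs 4.3, 2.2 → best response U.
Row against (Y, M): payoffs 1.5, 4.7 → best response D.
Row against (Y, B): payoffs 2.7, 1.1 → best response U.
Column against (U, F): payoffs 4.4, 6 → best response Y.
Column against (U, M): payoffs 2.6, 1.9 → best response X.
Column against (U, B): payoffs 1.2, 1.8 → best response Y.
Column against (D, F): payoffs 5.2, 1.7 → best response X.
Column against (D, M): payoffs 5.2, 5.9 → best response Y.
Column against (D, B): payoffs 4.3, 2 → best response X.
Matrix against (U, X): payoffs 1, 5.6, 5.9 → best response B.
Matrix against (U, Y): payoffs 0.5, 5, 0.1 → best response M.
Matrix against (D, X): payoffs 0.2, 5.1, 3.4 → best response M.
Matrix against (D, Y): payoffs 3, 0.2, 2.8 → best response F.
No profile is a mutual best response for all players.

This game has no pure Nash equilibrium.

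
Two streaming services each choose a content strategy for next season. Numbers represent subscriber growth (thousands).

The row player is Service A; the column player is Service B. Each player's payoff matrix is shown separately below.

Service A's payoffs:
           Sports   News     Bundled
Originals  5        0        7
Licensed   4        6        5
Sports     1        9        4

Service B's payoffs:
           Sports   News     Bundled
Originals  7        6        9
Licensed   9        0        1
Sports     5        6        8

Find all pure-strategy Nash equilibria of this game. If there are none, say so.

Pure NE: (Originals, Bundled)

Mark each player's best response to every combination of opponents' strategies; a profile where every player is best-responding is a pure Nash equilibrium.
Service A against Sports: payoffs 5, 4, 1 → best response Originals.
Service A against News: payoffs 0, 6, 9 → best response Sports.
Service A against Bundled: payoffs 7, 5, 4 → best response Originals.
Service B against Originals: payoffs 7, 6, 9 → best response Bundled.
Service B against Licensed: payoffs 9, 0, 1 → best response Sports.
Service B against Sports: payoffs 5, 6, 8 → best response Bundled.
Mutual best responses: (Originals, Bundled).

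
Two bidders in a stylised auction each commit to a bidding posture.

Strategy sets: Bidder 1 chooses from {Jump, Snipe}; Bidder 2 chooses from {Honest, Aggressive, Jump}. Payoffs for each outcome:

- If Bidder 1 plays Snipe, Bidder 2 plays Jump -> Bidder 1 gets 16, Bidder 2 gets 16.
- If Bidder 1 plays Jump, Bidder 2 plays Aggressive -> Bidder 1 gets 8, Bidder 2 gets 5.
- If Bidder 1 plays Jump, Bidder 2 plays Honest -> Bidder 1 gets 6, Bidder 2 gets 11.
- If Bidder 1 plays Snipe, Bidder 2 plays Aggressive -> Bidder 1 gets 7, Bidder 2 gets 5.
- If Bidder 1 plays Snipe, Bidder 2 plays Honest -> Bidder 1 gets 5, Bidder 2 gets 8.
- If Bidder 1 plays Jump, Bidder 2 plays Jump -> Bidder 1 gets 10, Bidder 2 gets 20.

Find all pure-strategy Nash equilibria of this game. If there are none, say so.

(Snipe, Jump)

For each strategy profile, look for a profitable unilateral deviation.
(Jump, Honest): Bidder 2 can switch to Jump (11 → 20). Not NE.
(Jump, Aggressive): Bidder 2 can switch to Honest (5 → 11). Not NE.
(Jump, Jump): Bidder 1 can switch to Snipe (10 → 16). Not NE.
(Snipe, Honest): Bidder 1 can switch to Jump (5 → 6). Not NE.
(Snipe, Aggressive): Bidder 1 can switch to Jump (7 → 8). Not NE.
(Snipe, Jump): Bidder 1 gets 16, best alternative 10; Bidder 2 gets 16, best alternative 8. No profitable deviation — NE.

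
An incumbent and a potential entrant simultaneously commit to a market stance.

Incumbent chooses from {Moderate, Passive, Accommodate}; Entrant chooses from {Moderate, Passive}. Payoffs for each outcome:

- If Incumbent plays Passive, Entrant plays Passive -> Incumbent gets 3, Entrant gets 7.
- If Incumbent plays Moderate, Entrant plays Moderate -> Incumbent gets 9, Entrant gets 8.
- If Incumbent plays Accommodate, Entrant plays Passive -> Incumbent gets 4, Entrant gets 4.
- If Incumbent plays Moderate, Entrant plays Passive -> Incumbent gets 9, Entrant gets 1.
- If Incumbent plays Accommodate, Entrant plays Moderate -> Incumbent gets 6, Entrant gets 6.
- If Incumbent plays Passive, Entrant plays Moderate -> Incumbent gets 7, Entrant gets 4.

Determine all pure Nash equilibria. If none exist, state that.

Pure NE: (Moderate, Moderate)

(Moderate, Moderate): Incumbent gets 9, best alternative 7; Entrant gets 8, best alternative 1. No profitable deviation — NE.
(Moderate, Passive): Entrant can switch to Moderate (1 → 8). Not NE.
(Passive, Moderate): Incumbent can switch to Moderate (7 → 9). Not NE.
(Passive, Passive): Incumbent can switch to Moderate (3 → 9). Not NE.
(Accommodate, Moderate): Incumbent can switch to Moderate (6 → 9). Not NE.
(Accommodate, Passive): Incumbent can switch to Moderate (4 → 9). Not NE.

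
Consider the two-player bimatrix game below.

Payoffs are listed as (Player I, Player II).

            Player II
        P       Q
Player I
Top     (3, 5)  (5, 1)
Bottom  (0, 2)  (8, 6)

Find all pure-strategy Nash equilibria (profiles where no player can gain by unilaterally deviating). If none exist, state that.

Player I against P: payoffs 3, 0 → best response Top.
Player I against Q: payoffs 5, 8 → best response Bottom.
Player II against Top: payoffs 5, 1 → best response P.
Player II against Bottom: payoffs 2, 6 → best response Q.
Mutual best responses: (Top, P); (Bottom, Q).

Pure-strategy Nash equilibria: (Top, P); (Bottom, Q)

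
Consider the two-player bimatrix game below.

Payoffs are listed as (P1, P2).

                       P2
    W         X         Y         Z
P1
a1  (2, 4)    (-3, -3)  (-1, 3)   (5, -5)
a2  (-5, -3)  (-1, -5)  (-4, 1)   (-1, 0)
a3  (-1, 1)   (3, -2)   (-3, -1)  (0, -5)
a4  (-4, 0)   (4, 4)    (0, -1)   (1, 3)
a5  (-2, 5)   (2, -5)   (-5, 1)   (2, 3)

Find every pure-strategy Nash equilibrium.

(a1, W), (a4, X)

P1 against W: payoffs 2, -5, -1, -4, -2 → best response a1.
P1 against X: payoffs -3, -1, 3, 4, 2 → best response a4.
P1 against Y: payoffs -1, -4, -3, 0, -5 → best response a4.
P1 against Z: payoffs 5, -1, 0, 1, 2 → best response a1.
P2 against a1: payoffs 4, -3, 3, -5 → best response W.
P2 against a2: payoffs -3, -5, 1, 0 → best response Y.
P2 against a3: payoffs 1, -2, -1, -5 → best response W.
P2 against a4: payoffs 0, 4, -1, 3 → best response X.
P2 against a5: payoffs 5, -5, 1, 3 → best response W.
Mutual best responses: (a1, W); (a4, X).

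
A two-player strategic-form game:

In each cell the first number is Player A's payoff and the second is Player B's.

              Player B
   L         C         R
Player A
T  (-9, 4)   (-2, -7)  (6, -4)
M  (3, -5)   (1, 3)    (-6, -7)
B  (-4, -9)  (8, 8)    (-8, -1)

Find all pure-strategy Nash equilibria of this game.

For each player, find the best response to each opponent profile; mutual best responses are the pure NE.
Player A against L: payoffs -9, 3, -4 → best response M.
Player A against C: payoffs -2, 1, 8 → best response B.
Player A against R: payoffs 6, -6, -8 → best response T.
Player B against T: payoffs 4, -7, -4 → best response L.
Player B against M: payoffs -5, 3, -7 → best response C.
Player B against B: payoffs -9, 8, -1 → best response C.
Mutual best responses: (B, C).

Pure NE: (B, C)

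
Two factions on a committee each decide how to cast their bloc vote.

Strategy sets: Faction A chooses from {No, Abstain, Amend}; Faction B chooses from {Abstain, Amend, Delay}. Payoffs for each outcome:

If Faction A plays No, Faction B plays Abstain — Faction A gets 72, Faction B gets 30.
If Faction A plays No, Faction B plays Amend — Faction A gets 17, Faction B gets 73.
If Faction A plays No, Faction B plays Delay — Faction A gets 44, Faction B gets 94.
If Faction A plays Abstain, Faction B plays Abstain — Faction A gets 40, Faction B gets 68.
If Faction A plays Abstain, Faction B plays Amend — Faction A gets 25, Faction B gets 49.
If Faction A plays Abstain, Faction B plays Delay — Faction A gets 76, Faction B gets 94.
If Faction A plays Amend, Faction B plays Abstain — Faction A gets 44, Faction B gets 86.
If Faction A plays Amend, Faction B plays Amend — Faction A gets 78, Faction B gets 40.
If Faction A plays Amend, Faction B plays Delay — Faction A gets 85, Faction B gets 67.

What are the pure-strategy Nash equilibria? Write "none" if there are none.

There is no pure-strategy Nash equilibrium.

Faction A against Abstain: payoffs 72, 40, 44 → best response No.
Faction A against Amend: payoffs 17, 25, 78 → best response Amend.
Faction A against Delay: payoffs 44, 76, 85 → best response Amend.
Faction B against No: payoffs 30, 73, 94 → best response Delay.
Faction B against Abstain: payoffs 68, 49, 94 → best response Delay.
Faction B against Amend: payoffs 86, 40, 67 → best response Abstain.
No profile is a mutual best response for all players.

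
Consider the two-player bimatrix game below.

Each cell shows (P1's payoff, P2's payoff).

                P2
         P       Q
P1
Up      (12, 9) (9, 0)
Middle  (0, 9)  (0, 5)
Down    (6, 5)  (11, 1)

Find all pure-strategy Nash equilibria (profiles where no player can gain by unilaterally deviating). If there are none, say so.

P1 against P: payoffs 12, 0, 6 → best response Up.
P1 against Q: payoffs 9, 0, 11 → best response Down.
P2 against Up: payoffs 9, 0 → best response P.
P2 against Middle: payoffs 9, 5 → best response P.
P2 against Down: payoffs 5, 1 → best response P.
Mutual best responses: (Up, P).

(Up, P)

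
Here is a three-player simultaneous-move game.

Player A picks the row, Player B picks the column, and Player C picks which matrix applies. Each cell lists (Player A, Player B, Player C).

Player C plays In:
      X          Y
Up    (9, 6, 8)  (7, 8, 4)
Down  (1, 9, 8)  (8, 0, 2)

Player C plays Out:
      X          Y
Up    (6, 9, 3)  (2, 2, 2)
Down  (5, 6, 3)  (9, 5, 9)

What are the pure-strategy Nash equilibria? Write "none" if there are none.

Player A against (X, In): payoffs 9, 1 → best response Up.
Player A against (X, Out): payoffs 6, 5 → best response Up.
Player A against (Y, In): payoffs 7, 8 → best response Down.
Player A against (Y, Out): payoffs 2, 9 → best response Down.
Player B against (Up, In): payoffs 6, 8 → best response Y.
Player B against (Up, Out): payoffs 9, 2 → best response X.
Player B against (Down, In): payoffs 9, 0 → best response X.
Player B against (Down, Out): payoffs 6, 5 → best response X.
Player C against (Up, X): payoffs 8, 3 → best response In.
Player C against (Up, Y): payoffs 4, 2 → best response In.
Player C against (Down, X): payoffs 8, 3 → best response In.
Player C against (Down, Y): payoffs 2, 9 → best response Out.
No profile is a mutual best response for all players.

This game has no pure Nash equilibrium.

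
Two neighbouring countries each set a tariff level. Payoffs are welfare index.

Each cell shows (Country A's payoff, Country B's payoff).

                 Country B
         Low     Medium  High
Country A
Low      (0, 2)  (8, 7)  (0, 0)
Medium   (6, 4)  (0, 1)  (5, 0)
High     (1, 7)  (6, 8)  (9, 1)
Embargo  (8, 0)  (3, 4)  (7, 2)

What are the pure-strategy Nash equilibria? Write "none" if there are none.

Country A against Low: payoffs 0, 6, 1, 8 → best response Embargo.
Country A against Medium: payoffs 8, 0, 6, 3 → best response Low.
Country A against High: payoffs 0, 5, 9, 7 → best response High.
Country B against Low: payoffs 2, 7, 0 → best response Medium.
Country B against Medium: payoffs 4, 1, 0 → best response Low.
Country B against High: payoffs 7, 8, 1 → best response Medium.
Country B against Embargo: payoffs 0, 4, 2 → best response Medium.
Mutual best responses: (Low, Medium).

The unique pure-strategy Nash equilibrium is (Low, Medium).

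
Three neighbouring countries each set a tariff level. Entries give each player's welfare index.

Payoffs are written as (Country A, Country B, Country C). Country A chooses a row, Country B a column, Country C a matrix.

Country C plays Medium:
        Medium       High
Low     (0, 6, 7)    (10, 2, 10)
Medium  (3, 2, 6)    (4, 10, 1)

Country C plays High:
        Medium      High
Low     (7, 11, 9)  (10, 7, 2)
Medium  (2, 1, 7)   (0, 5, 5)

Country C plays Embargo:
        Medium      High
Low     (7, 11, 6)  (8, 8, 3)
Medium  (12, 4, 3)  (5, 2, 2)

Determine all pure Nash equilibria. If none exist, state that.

Pure NE: (Low, Medium, High)

(Low, Medium, Medium): Country A can switch to Medium (0 → 3). Not NE.
(Low, Medium, High): Country A gets 7, best alternative 2; Country B gets 11, best alternative 7; Country C gets 9, best alternative 7. No profitable deviation — NE.
(Low, Medium, Embargo): Country A can switch to Medium (7 → 12). Not NE.
(Low, High, Medium): Country B can switch to Medium (2 → 6). Not NE.
(Low, High, High): Country B can switch to Medium (7 → 11). Not NE.
(Low, High, Embargo): Country B can switch to Medium (8 → 11). Not NE.
(Medium, Medium, Medium): Country B can switch to High (2 → 10). Not NE.
(The remaining 5 profiles each have a profitable deviation by the same check.)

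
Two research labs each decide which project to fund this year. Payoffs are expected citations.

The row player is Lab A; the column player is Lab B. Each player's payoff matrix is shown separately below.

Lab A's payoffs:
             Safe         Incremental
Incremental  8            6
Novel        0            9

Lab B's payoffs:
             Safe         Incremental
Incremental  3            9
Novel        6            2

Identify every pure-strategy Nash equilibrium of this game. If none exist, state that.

This game has no pure Nash equilibrium.

Lab A against Safe: payoffs 8, 0 → best response Incremental.
Lab A against Incremental: payoffs 6, 9 → best response Novel.
Lab B against Incremental: payoffs 3, 9 → best response Incremental.
Lab B against Novel: payoffs 6, 2 → best response Safe.
No profile is a mutual best response for all players.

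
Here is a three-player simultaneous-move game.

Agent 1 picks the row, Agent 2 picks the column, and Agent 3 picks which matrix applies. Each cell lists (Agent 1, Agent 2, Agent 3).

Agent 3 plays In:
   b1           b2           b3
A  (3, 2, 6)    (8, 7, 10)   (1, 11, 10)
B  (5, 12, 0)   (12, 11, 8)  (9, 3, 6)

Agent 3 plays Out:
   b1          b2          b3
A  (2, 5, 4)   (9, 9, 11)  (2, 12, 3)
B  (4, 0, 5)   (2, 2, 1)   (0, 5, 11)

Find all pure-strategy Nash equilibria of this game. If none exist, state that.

Agent 1 against (b1, In): payoffs 3, 5 → best response B.
Agent 1 against (b1, Out): payoffs 2, 4 → best response B.
Agent 1 against (b2, In): payoffs 8, 12 → best response B.
Agent 1 against (b2, Out): payoffs 9, 2 → best response A.
Agent 1 against (b3, In): payoffs 1, 9 → best response B.
Agent 1 against (b3, Out): payoffs 2, 0 → best response A.
Agent 2 against (A, In): payoffs 2, 7, 11 → best response b3.
Agent 2 against (A, Out): payoffs 5, 9, 12 → best response b3.
Agent 2 against (B, In): payoffs 12, 11, 3 → best response b1.
Agent 2 against (B, Out): payoffs 0, 2, 5 → best response b3.
Agent 3 against (A, b1): payoffs 6, 4 → best response In.
Agent 3 against (A, b2): payoffs 10, 11 → best response Out.
Agent 3 against (A, b3): payoffs 10, 3 → best response In.
Agent 3 against (B, b1): payoffs 0, 5 → best response Out.
Agent 3 against (B, b2): payoffs 8, 1 → best response In.
Agent 3 against (B, b3): payoffs 6, 11 → best response Out.
No profile is a mutual best response for all players.

This game has no pure Nash equilibrium.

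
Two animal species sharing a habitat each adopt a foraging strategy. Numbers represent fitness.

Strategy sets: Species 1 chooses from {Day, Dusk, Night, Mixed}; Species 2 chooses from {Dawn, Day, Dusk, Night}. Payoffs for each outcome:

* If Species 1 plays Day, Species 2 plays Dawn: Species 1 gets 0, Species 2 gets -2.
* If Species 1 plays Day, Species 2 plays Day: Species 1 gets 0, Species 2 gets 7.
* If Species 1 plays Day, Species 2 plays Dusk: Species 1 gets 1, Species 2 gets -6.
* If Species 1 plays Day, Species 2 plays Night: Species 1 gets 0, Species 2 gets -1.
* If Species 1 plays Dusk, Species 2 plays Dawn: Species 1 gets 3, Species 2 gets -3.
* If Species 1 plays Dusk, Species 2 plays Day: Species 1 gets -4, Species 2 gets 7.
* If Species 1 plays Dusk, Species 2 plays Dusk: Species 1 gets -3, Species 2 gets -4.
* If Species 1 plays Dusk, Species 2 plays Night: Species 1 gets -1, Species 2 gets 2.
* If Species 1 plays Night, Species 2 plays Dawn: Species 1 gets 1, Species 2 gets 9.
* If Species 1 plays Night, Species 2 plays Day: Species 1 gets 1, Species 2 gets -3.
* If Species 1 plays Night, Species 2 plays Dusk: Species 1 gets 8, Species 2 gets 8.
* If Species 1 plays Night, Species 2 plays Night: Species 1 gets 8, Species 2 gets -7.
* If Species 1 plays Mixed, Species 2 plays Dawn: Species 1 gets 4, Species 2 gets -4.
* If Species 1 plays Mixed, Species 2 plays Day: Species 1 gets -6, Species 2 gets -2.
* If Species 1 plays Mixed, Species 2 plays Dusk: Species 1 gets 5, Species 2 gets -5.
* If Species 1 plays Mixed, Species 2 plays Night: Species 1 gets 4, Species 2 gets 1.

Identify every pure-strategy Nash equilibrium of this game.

There is no pure-strategy Nash equilibrium.

(Day, Dawn): Species 1 can switch to Dusk (0 → 3). Not NE.
(Day, Day): Species 1 can switch to Night (0 → 1). Not NE.
(Day, Dusk): Species 1 can switch to Night (1 → 8). Not NE.
(Day, Night): Species 1 can switch to Night (0 → 8). Not NE.
(Dusk, Dawn): Species 1 can switch to Mixed (3 → 4). Not NE.
(Dusk, Day): Species 1 can switch to Day (-4 → 0). Not NE.
(Dusk, Dusk): Species 1 can switch to Day (-3 → 1). Not NE.
(Dusk, Night): Species 1 can switch to Day (-1 → 0). Not NE.
(Night, Dawn): Species 1 can switch to Dusk (1 → 3). Not NE.
(Night, Day): Species 2 can switch to Dawn (-3 → 9). Not NE.
(Night, Dusk): Species 2 can switch to Dawn (8 → 9). Not NE.
(Night, Night): Species 2 can switch to Dawn (-7 → 9). Not NE.
(The remaining 4 profiles each have a profitable deviation by the same check.)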